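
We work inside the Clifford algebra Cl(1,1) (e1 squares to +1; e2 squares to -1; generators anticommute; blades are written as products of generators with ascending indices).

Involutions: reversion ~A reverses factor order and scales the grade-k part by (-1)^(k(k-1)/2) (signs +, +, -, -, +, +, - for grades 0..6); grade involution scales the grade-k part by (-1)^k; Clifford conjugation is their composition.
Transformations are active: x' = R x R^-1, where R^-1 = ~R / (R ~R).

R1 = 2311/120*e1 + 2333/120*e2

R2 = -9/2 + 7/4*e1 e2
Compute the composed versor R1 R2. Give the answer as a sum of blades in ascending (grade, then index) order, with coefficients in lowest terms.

Distribute over the terms of R1 (each basis-blade product reordered to ascending indices, repeated generators contracted through their squares):
(2311/120*e1) R2 = -6933/80*e1 + 16177/480*e2
(2333/120*e2) R2 = 16331/480*e1 - 6999/80*e2
Summing the partial products and collecting blades:
Answer: -25267/480*e1 - 25817/480*e2


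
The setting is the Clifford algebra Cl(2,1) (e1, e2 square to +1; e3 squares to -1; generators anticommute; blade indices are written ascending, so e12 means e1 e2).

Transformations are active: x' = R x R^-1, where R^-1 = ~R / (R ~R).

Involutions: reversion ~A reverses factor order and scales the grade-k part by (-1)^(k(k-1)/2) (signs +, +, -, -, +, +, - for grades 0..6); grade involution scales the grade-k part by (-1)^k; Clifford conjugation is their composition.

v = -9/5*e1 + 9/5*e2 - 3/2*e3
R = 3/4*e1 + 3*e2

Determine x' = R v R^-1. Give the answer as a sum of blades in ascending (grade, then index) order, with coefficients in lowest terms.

~R = 3/4*e1 + 3*e2, and R ~R = 153/16, so R^-1 = ~R / (153/16).
R v = 81/20 + 27/4*e12 - 9/8*e13 - 9/2*e23
Answer: 207/85*e1 + 63/85*e2 + 3/2*e3


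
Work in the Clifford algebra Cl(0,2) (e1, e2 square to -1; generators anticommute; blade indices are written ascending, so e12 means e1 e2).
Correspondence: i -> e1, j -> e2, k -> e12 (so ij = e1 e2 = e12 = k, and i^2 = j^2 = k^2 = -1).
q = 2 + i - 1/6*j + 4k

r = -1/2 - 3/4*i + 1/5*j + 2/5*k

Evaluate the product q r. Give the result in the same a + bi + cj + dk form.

In blades: q = 2 + e1 - 1/6*e2 + 4*e12, r = -1/2 - 3/4*e1 + 1/5*e2 + 2/5*e12.
Distribute q over r term by term (generator squares from the signature, products reordered to ascending indices): (2)*r = -1 - 3/2*e1 + 2/5*e2 + 4/5*e12; (e1)*r = 3/4 - 1/2*e1 - 2/5*e2 + 1/5*e12; (-1/6*e2)*r = 1/30 - 1/15*e1 + 1/12*e2 - 1/8*e12; (4*e12)*r = -8/5 - 4/5*e1 - 3*e2 - 2*e12.
Sum: -109/60 - 43/15*e1 - 35/12*e2 - 9/8*e12; translating back through the correspondence:
Answer: -109/60 - 43/15*i - 35/12*j - 9/8*k


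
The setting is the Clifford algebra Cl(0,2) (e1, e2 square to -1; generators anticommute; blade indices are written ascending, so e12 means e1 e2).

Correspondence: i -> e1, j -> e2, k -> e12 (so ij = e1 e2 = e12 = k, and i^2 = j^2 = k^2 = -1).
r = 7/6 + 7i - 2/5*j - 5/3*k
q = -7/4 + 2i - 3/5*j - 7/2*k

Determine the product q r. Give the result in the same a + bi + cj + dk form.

In blades: q = -7/4 + 2*e1 - 3/5*e2 - 7/2*e12, r = 7/6 + 7*e1 - 2/5*e2 - 5/3*e12.
Distribute q over r term by term (generator squares from the signature, products reordered to ascending indices): (-7/4)*r = -49/24 - 49/4*e1 + 7/10*e2 + 35/12*e12; (2*e1)*r = -14 + 7/3*e1 + 10/3*e2 - 4/5*e12; (-3/5*e2)*r = -6/25 + e1 - 7/10*e2 + 21/5*e12; (-7/2*e12)*r = -35/6 - 7/5*e1 - 49/2*e2 - 49/12*e12.
Sum: -4423/200 - 619/60*e1 - 127/6*e2 + 67/30*e12; translating back through the correspondence:
Answer: -4423/200 - 619/60*i - 127/6*j + 67/30*k


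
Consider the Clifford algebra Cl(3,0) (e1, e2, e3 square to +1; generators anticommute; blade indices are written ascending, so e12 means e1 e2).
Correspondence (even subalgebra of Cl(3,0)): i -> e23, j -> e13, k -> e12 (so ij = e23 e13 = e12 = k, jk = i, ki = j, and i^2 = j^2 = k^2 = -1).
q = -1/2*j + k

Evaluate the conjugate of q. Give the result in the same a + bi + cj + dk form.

In blades: q = e12 - 1/2*e13.
Quaternion conjugation is reversion on the even subalgebra: the scalar is fixed and every grade-2 blade flips sign, giving -e12 + 1/2*e13; translating back:
Answer: 1/2*j - k


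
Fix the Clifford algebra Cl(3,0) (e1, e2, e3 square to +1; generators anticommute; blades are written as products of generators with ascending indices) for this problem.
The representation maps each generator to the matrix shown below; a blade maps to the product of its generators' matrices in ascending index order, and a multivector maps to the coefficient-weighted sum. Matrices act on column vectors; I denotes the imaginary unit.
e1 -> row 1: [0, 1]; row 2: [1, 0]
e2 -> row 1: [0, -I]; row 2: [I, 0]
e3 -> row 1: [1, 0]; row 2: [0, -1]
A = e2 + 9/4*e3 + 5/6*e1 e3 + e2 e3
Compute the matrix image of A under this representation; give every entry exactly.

Bivector images (products of the table entries): rho(e1 e3) = rho(e1)rho(e3) = row 1: [0, -1]; row 2: [1, 0]; rho(e2 e3) = rho(e2)rho(e3) = row 1: [0, I]; row 2: [I, 0].
M = (1)*rho(e2) + (9/4)*rho(e3) + (5/6)*rho(e1 e3) + (1)*rho(e2 e3), summed entrywise:
Answer: row 1: [9/4, -5/6]; row 2: [5/6 + 2*I, -9/4]


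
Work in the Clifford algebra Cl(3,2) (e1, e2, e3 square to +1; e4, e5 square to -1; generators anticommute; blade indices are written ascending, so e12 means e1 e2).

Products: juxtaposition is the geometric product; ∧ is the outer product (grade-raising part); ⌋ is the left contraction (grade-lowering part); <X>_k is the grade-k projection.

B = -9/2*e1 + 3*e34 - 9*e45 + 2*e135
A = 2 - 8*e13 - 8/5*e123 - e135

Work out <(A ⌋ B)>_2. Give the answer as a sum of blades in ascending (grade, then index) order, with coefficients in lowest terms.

step 1: -2 - 9*e1 + 16*e5 + 6*e34 - 18*e45 + 4*e135
step 2: 6*e34 - 18*e45
Answer: 6*e34 - 18*e45


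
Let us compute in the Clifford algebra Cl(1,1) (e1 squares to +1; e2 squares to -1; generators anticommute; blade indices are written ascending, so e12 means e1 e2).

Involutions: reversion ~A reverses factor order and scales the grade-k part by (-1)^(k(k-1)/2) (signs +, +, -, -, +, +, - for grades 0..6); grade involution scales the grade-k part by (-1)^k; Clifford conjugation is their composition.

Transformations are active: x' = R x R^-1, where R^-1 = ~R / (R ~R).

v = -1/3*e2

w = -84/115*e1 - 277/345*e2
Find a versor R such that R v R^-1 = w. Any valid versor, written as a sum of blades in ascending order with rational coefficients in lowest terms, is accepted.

Construction: equal norms (both -1/9) license R = v + w = -84/115*e1 - 392/345*e2 — nothing changes along that direction, while (v - w)/2 changes sign, so v maps onto w.
Answer: -84/115*e1 - 392/345*e2


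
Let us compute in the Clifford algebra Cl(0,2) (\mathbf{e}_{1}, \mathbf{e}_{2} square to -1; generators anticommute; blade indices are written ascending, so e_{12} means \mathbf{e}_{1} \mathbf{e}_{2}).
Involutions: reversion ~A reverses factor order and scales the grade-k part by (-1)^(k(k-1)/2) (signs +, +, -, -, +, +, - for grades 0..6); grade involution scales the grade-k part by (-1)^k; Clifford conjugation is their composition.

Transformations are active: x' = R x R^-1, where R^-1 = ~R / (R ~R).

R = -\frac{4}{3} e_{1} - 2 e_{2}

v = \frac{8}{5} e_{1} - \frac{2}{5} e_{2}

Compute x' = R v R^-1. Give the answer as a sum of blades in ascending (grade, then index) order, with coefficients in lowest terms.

~R = -\frac{4}{3} e_{1} - 2 e_{2}, and R ~R = -\frac{52}{9}, so R^-1 = ~R / (-\frac{52}{9}).
R v = \frac{4}{3} + \frac{56}{15} e_{12}
Answer: -\frac{64}{65} e_{1} + \frac{86}{65} e_{2}


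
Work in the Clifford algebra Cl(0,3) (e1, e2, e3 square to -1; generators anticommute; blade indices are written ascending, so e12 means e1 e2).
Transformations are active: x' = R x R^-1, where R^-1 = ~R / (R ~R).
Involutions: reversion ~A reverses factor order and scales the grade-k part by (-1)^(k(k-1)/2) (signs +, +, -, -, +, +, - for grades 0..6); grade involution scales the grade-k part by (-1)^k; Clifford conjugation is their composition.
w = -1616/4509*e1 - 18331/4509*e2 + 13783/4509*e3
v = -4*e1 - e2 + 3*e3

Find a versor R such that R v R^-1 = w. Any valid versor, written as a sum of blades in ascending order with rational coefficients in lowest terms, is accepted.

R = v + w = -19652/4509*e1 - 22840/4509*e2 + 27310/4509*e3 works: the equal norms (-26) guarantee its sandwich swaps v into w.
Answer: -19652/4509*e1 - 22840/4509*e2 + 27310/4509*e3


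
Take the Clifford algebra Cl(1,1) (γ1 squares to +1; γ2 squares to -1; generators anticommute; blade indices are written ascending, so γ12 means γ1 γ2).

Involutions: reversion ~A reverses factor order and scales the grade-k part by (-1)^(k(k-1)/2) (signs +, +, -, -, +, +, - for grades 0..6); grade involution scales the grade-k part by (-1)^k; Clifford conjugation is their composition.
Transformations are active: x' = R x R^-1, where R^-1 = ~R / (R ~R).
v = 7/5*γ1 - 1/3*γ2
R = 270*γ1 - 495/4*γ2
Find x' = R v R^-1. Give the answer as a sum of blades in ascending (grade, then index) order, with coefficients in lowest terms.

~R = 270*γ1 - 495/4*γ2, and R ~R = 921375/16, so R^-1 = ~R / (921375/16).
R v = 1347/4 + 333/4*γ12
Answer: 3999/2275*γ1 - 7603/6825*γ2


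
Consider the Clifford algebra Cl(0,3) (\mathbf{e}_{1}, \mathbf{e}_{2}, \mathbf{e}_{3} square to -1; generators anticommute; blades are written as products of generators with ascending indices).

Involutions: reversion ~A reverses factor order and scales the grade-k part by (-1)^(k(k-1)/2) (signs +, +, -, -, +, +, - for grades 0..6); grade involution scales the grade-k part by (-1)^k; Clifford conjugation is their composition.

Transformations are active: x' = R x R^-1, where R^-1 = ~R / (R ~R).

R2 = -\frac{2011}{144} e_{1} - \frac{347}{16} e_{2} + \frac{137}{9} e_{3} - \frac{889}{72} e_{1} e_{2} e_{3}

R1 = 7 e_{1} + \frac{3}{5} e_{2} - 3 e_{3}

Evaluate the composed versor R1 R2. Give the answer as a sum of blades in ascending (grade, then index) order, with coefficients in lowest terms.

Distribute over the terms of R1 (each basis-blade product reordered to ascending indices, repeated generators contracted through their squares):
(7 e_{1}) R2 = \frac{14077}{144} - \frac{2429}{16} e_{1} e_{2} + \frac{959}{9} e_{1} e_{3} + \frac{6223}{72} e_{2} e_{3}
(\frac{3}{5} e_{2}) R2 = \frac{1041}{80} + \frac{2011}{240} e_{1} e_{2} - \frac{889}{120} e_{1} e_{3} + \frac{137}{15} e_{2} e_{3}
(-3 e_{3}) R2 = \frac{137}{3} - \frac{889}{24} e_{1} e_{2} - \frac{2011}{48} e_{1} e_{3} - \frac{1041}{16} e_{2} e_{3}
Summing the partial products and collecting blades:
Answer: \frac{56317}{360} - \frac{7219}{40} e_{1} e_{2} + \frac{41221}{720} e_{1} e_{3} + \frac{21961}{720} e_{2} e_{3}


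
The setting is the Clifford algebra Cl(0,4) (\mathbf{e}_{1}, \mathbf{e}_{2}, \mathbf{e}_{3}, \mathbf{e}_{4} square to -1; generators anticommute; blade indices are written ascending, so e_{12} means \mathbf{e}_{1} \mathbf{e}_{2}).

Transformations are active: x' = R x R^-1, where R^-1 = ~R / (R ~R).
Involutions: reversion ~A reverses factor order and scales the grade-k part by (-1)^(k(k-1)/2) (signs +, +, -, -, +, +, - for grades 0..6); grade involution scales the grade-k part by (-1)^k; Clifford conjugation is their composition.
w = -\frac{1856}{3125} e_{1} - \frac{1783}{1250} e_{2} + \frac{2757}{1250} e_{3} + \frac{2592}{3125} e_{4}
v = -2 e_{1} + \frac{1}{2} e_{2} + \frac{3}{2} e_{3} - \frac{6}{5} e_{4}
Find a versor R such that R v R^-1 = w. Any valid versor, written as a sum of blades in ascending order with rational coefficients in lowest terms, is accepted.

Since q(v) = q(w) = -\frac{397}{50}, the sum R = v + w = -\frac{8106}{3125} e_{1} - \frac{579}{625} e_{2} + \frac{2316}{625} e_{3} - \frac{1158}{3125} e_{4} does the job whenever invertible.
Answer: -\frac{8106}{3125} e_{1} - \frac{579}{625} e_{2} + \frac{2316}{625} e_{3} - \frac{1158}{3125} e_{4}


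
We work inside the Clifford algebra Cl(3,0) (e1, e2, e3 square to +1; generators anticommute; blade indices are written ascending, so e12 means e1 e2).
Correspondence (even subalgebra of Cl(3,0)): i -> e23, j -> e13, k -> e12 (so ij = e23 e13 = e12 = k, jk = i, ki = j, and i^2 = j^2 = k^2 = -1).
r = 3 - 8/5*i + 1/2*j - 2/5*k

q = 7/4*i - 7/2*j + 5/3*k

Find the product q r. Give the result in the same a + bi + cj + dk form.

In blades: q = 5/3*e12 - 7/2*e13 + 7/4*e23, r = 3 - 2/5*e12 + 1/2*e13 - 8/5*e23.
Distribute q over r term by term (generator squares from the signature, products reordered to ascending indices): (5/3*e12)*r = 2/3 + 5*e12 - 8/3*e13 - 5/6*e23; (-7/2*e13)*r = 7/4 - 28/5*e12 - 21/2*e13 + 7/5*e23; (7/4*e23)*r = 14/5 + 7/8*e12 + 7/10*e13 + 21/4*e23.
Sum: 313/60 + 11/40*e12 - 187/15*e13 + 349/60*e23; translating back through the correspondence:
Answer: 313/60 + 349/60*i - 187/15*j + 11/40*k


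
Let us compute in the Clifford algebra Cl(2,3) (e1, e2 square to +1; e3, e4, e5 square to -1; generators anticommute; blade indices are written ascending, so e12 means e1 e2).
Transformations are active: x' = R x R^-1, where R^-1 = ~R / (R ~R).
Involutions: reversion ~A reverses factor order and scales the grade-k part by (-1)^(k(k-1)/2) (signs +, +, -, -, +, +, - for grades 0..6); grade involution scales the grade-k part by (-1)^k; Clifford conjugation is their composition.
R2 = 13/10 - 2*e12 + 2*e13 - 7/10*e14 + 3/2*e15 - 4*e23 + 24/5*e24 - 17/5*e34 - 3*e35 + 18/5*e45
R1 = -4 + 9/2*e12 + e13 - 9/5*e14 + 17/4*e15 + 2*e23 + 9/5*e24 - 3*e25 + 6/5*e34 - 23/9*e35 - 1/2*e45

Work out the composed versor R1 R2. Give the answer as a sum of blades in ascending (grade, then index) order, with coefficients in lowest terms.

Distribute over the grade parts of R2 (each basis-blade product reordered to ascending indices, repeated generators contracted through their squares):
R1 <R2>_0 (= 13/10) = -26/5 + 117/20*e12 + 13/10*e13 - 117/50*e14 + 221/40*e15 + 13/5*e23 + 117/50*e24 - 39/10*e25 + 39/25*e34 - 299/90*e35 - 13/20*e45
R1 <R2>_2 (= -2*e12 + 2*e13 - 7/10*e14 + 3/2*e15 - 4*e23 + 24/5*e24 - 17/5*e34 - 3*e35 + 18/5*e45) = 10493/600 - 72/25*e12 - 7187/300*e13 + 997/20*e14 - 6553/900*e15 + 53/25*e23 - 85/4*e24 - 7117/900*e25 - 84/5*e34 + 1419/50*e35 - 14891/360*e45 - 203/10*e1234 - 295/18*e1235 + 191/5*e1245 - 3103/180*e1345 + 556/15*e2345
Summing the partial products and collecting blades:
Answer: 7373/600 + 297/100*e12 - 6797/300*e13 + 4751/100*e14 - 3161/1800*e15 + 118/25*e23 - 1891/100*e24 - 10627/900*e25 - 381/25*e34 + 5638/225*e35 - 3025/72*e45 - 203/10*e1234 - 295/18*e1235 + 191/5*e1245 - 3103/180*e1345 + 556/15*e2345


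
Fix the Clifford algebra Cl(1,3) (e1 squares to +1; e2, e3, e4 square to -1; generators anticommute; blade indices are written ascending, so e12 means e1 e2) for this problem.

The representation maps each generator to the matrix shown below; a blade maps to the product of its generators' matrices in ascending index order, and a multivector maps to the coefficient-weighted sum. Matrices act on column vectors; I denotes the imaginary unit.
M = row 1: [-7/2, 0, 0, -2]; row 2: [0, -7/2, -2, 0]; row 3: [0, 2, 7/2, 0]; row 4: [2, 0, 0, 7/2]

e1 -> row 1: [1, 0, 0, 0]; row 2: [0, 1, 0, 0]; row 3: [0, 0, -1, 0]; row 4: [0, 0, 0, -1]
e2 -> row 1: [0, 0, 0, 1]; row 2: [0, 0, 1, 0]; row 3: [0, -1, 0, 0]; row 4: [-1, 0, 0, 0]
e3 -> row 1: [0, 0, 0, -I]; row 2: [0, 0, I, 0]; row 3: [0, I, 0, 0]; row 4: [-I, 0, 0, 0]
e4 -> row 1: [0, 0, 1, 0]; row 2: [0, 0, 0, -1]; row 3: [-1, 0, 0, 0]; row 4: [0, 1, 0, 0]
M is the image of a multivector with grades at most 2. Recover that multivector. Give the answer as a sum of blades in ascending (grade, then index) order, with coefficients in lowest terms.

Method: the blade images are trace-orthogonal — tr(rho(e_A) rho(e_B)^-1) = 4 if A = B and 0 otherwise — and rho(e_A)^-1 = (e_A)^2 * rho(e_A) with (e_A)^2 = +1 or -1, so the coefficient of e_A in the preimage is (e_A)^2 * tr(M rho(e_A))/4.
Nonzero projections over blades of grade <= 2: e1: (e1)^2 = +1, tr(M rho(e1)) = -14, coefficient -7/2; e2: (e2)^2 = -1, tr(M rho(e2)) = 8, coefficient -2. Every other blade of grade <= 2 projects to 0.
Answer: -7/2*e1 - 2*e2


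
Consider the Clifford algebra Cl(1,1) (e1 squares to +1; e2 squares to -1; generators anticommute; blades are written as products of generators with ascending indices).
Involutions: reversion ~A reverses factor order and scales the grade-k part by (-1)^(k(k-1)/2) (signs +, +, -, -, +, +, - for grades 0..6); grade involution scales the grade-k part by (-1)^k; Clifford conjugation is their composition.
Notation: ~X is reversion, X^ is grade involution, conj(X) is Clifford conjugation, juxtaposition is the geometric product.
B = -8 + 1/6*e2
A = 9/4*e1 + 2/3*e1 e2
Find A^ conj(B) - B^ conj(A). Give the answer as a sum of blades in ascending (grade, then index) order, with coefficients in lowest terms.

first term: 163/9*e1 - 119/24*e1 e2
second term: 163/9*e1 + 119/24*e1 e2
Answer: -119/12*e1 e2


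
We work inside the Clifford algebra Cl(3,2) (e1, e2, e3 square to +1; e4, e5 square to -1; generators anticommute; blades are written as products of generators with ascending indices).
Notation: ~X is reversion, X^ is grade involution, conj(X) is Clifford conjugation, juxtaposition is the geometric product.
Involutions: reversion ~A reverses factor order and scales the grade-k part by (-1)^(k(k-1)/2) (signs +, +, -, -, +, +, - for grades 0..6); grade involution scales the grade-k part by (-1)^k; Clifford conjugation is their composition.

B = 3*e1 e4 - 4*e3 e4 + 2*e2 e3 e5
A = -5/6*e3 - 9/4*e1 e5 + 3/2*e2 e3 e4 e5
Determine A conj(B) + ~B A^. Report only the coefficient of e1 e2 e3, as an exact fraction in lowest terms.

first term: -1/3*e4 + 23/3*e2 e5 + 27/4*e4 e5 + 9/2*e1 e2 e3 - 5/2*e1 e3 e4 - 9/2*e1 e2 e3 e5 - 9*e1 e3 e4 e5
second term: -1/3*e4 + 23/3*e2 e5 - 27/4*e4 e5 + 9/2*e1 e2 e3 + 5/2*e1 e3 e4 + 9/2*e1 e2 e3 e5 - 9*e1 e3 e4 e5
Answer: 9


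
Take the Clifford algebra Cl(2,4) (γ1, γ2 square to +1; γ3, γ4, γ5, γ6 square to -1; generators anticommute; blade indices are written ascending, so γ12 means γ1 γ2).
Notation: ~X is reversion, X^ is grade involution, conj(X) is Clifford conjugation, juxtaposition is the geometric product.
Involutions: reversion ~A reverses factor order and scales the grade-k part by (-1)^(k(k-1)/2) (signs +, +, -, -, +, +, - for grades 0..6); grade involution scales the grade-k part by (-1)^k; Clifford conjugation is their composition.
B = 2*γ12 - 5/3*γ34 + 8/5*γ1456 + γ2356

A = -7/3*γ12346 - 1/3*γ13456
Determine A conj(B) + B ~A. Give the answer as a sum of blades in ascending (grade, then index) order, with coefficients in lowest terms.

first term: -8/15*γ3 + 1/3*γ124 + 35/9*γ126 - 7/3*γ145 + 5/9*γ156 - 56/15*γ235 - 14/3*γ346 + 2/3*γ23456
second term: -8/15*γ3 - 1/3*γ124 - 35/9*γ126 + 7/3*γ145 - 5/9*γ156 + 56/15*γ235 + 14/3*γ346 + 2/3*γ23456
Answer: -16/15*γ3 + 4/3*γ23456


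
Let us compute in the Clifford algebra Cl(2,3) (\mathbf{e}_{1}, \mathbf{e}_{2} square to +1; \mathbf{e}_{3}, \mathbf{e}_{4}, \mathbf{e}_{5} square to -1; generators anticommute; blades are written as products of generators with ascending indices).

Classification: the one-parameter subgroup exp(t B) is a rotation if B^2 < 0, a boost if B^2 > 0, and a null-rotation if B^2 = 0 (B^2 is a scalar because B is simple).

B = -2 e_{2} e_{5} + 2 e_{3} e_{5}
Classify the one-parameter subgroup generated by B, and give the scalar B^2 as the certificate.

B^2 term by term: the squares give (-2)^2*(e_{2} e_{5})^2 + (2)^2*(e_{3} e_{5})^2 = 4*(+1) + 4*(-1) = 0 (each basis 2-blade squares to minus the product of its generators' squares); cross terms between blades sharing an index anticommute and cancel. So B^2 = 0.
Answer: null-rotation, certificate B^2 = 0. The invariant at work: B^2 = 0 is unchanged by conjugation, hence its sign classifies the subgroup whatever basis B is written in.


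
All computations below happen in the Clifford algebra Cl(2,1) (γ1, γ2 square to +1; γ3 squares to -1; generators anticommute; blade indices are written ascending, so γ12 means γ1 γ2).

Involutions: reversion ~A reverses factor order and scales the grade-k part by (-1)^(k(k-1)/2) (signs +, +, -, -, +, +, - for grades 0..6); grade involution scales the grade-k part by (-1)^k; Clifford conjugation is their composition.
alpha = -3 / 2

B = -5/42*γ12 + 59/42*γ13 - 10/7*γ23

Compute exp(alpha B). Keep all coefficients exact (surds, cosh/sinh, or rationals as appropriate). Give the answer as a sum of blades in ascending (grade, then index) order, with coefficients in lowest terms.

B^2 term by term: the squares give (-5/42)^2*(γ12)^2 + (59/42)^2*(γ13)^2 + (-10/7)^2*(γ23)^2 = 25/1764*(-1) + 3481/1764*(+1) + 100/49*(+1) = 4 (each basis 2-blade squares to minus the product of its generators' squares); cross terms between blades sharing an index anticommute and cancel. So B^2 = 4.
B^2 = 4 — the series telescopes hyperbolically here: l = 2, alpha*l = -3, so exp(alpha B) = cosh(-3) + (sinh(-3)/2)*B = cosh(3) + (-sinh(3)/2)*B.
Answer: cosh(3) + 5*sinh(3)/84*γ12 - 59*sinh(3)/84*γ13 + 5*sinh(3)/7*γ23


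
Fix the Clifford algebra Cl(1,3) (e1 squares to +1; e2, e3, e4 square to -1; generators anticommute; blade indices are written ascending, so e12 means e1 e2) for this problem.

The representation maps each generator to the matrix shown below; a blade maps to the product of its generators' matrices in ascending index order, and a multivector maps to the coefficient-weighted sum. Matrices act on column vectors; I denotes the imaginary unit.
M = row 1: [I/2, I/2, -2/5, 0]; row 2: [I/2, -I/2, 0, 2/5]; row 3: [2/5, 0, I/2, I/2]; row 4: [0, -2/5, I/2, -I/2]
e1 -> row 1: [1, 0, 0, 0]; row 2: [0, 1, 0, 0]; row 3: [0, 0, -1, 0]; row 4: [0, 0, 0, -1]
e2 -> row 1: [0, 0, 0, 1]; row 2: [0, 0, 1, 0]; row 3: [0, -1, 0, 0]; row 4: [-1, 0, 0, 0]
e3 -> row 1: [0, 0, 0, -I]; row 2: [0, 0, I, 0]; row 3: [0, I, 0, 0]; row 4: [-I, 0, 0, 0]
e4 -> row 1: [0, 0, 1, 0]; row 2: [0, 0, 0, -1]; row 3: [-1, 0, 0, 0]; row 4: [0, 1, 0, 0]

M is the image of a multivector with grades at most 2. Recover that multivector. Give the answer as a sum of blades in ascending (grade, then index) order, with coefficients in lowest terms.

Method: the blade images are trace-orthogonal — tr(rho(e_A) rho(e_B)^-1) = 4 if A = B and 0 otherwise — and rho(e_A)^-1 = (e_A)^2 * rho(e_A) with (e_A)^2 = +1 or -1, so the coefficient of e_A in the preimage is (e_A)^2 * tr(M rho(e_A))/4.
Nonzero projections over blades of grade <= 2: e4: (e4)^2 = -1, tr(M rho(e4)) = 8/5, coefficient -2/5; e23: (e23)^2 = -1, tr(M rho(e23)) = 2, coefficient -1/2; e34: (e34)^2 = -1, tr(M rho(e34)) = 2, coefficient -1/2. Every other blade of grade <= 2 projects to 0.
Answer: -2/5*e4 - 1/2*e23 - 1/2*e34


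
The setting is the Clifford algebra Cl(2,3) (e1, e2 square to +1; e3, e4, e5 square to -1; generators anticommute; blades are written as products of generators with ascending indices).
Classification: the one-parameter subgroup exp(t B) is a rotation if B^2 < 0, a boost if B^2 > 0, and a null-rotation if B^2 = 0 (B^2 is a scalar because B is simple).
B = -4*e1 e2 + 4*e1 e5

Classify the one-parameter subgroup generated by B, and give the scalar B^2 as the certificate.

B^2 term by term: the squares give (-4)^2*(e1 e2)^2 + (4)^2*(e1 e5)^2 = 16*(-1) + 16*(+1) = 0 (each basis 2-blade squares to minus the product of its generators' squares); cross terms between blades sharing an index anticommute and cancel. So B^2 = 0.
Answer: null-rotation, certificate B^2 = 0. The class reads off the invariant scalar 0 directly.


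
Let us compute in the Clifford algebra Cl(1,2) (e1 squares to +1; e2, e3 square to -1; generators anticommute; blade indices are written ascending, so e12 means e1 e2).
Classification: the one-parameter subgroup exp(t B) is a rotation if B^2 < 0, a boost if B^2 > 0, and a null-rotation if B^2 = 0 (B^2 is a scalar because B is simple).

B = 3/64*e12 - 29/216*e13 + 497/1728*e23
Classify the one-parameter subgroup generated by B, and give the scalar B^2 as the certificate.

B^2 term by term: the squares give (3/64)^2*(e12)^2 + (-29/216)^2*(e13)^2 + (497/1728)^2*(e23)^2 = 9/4096*(+1) + 841/46656*(+1) + 247009/2985984*(-1) = -1/16 (each basis 2-blade squares to minus the product of its generators' squares); cross terms between blades sharing an index anticommute and cancel. So B^2 = -1/16.
Answer: rotation, certificate B^2 = -1/16. Certificate logic: -1/16 is a conjugation-invariant scalar, so its sign fixes rotation versus boost versus null-rotation outright.


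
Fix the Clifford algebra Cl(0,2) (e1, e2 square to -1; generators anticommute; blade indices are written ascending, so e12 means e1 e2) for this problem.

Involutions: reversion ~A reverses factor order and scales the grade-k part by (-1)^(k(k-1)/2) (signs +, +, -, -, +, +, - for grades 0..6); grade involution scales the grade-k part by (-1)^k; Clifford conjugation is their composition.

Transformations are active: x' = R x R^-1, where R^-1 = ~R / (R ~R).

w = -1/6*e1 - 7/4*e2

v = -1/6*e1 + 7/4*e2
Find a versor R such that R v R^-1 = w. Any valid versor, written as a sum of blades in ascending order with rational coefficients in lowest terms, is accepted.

Equal squares first: v^2 = w^2 = -445/144. Then v + w = -1/3*e1 is a versor taking v to w, provided it is invertible.
Answer: -1/3*e1


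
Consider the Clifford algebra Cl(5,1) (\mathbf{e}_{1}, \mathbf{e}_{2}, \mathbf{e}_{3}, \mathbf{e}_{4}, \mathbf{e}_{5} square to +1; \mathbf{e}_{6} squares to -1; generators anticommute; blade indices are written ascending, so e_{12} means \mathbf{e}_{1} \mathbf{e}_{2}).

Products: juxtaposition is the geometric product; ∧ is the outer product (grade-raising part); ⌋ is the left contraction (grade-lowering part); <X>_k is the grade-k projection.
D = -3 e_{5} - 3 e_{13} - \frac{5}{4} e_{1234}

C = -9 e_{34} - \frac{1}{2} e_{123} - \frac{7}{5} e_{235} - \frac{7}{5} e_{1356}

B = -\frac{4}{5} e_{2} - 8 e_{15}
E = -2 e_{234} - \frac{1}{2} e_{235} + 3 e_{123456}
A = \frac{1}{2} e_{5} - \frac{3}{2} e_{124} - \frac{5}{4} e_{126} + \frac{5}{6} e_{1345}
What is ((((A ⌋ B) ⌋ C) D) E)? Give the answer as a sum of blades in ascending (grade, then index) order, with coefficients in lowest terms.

step 1: 4 e_{1}
step 2: -2 e_{23} - \frac{28}{5} e_{356}
step 3: 6 e_{12} - \frac{5}{2} e_{14} - \frac{84}{5} e_{36} - \frac{84}{5} e_{156} + 6 e_{235} + 7 e_{12456}
step 4: 3 + 21 e_{3} - 12 e_{45} + 5 e_{123} - 12 e_{134} - 3 e_{135} - 18 e_{146} - \frac{252}{5} e_{234} + \frac{168}{5} e_{246} + \frac{42}{5} e_{256} - \frac{42}{5} e_{1236} - \frac{252}{5} e_{1245} + \frac{7}{2} e_{1346} - 14 e_{1356} + \frac{15}{2} e_{2356} - 18 e_{3456} + \frac{5}{4} e_{12345} + \frac{168}{5} e_{123456}
Answer: 3 + 21 e_{3} - 12 e_{45} + 5 e_{123} - 12 e_{134} - 3 e_{135} - 18 e_{146} - \frac{252}{5} e_{234} + \frac{168}{5} e_{246} + \frac{42}{5} e_{256} - \frac{42}{5} e_{1236} - \frac{252}{5} e_{1245} + \frac{7}{2} e_{1346} - 14 e_{1356} + \frac{15}{2} e_{2356} - 18 e_{3456} + \frac{5}{4} e_{12345} + \frac{168}{5} e_{123456}


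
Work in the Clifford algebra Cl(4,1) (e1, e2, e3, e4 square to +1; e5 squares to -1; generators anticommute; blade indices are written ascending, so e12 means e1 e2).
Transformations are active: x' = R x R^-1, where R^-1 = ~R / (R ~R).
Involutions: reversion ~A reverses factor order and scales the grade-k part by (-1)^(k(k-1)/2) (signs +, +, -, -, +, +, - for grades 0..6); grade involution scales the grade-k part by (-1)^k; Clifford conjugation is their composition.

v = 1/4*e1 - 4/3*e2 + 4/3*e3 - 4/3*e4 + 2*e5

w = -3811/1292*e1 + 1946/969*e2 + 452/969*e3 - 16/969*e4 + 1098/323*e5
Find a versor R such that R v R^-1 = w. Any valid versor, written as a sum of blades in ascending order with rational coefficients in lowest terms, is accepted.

R = v + w = -872/323*e1 + 218/323*e2 + 1744/969*e3 - 436/323*e4 + 1744/323*e5 works: the equal norms (67/48) guarantee its sandwich swaps v into w.
Answer: -872/323*e1 + 218/323*e2 + 1744/969*e3 - 436/323*e4 + 1744/323*e5


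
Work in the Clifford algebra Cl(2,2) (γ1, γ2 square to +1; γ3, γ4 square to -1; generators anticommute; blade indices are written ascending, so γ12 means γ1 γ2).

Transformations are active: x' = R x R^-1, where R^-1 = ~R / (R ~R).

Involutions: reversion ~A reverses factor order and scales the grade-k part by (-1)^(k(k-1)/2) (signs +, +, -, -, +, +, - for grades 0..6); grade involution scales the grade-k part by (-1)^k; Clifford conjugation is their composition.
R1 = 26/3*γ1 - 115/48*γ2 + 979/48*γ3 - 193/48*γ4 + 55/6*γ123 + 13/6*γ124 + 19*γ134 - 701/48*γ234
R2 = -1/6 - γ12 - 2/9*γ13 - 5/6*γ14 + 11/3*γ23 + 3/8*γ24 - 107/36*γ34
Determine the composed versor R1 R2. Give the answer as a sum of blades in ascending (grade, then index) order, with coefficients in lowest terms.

Distribute over the grade parts of R2 (each basis-blade product reordered to ascending indices, repeated generators contracted through their squares):
R1 <R2>_0 (= -1/6) = -13/9*γ1 + 115/288*γ2 - 979/288*γ3 + 193/288*γ4 - 55/36*γ123 - 13/36*γ124 - 19/6*γ134 + 701/288*γ234
R1 <R2>_2 (= -γ12 - 2/9*γ13 - 5/6*γ14 + 11/3*γ23 + 3/8*γ24 - 107/36*γ34) = 75443/864*γ1 + 28853/1152*γ2 + 109613/3456*γ3 - 10727/3456*γ4 + 2723/288*γ123 + 28495/288*γ124 - 15523/864*γ134 - 47725/1152*γ234
Summing the partial products and collecting blades:
Answer: 74195/864*γ1 + 3257/128*γ2 + 97865/3456*γ3 - 8411/3456*γ4 + 761/96*γ123 + 28391/288*γ124 - 18259/864*γ134 - 44921/1152*γ234


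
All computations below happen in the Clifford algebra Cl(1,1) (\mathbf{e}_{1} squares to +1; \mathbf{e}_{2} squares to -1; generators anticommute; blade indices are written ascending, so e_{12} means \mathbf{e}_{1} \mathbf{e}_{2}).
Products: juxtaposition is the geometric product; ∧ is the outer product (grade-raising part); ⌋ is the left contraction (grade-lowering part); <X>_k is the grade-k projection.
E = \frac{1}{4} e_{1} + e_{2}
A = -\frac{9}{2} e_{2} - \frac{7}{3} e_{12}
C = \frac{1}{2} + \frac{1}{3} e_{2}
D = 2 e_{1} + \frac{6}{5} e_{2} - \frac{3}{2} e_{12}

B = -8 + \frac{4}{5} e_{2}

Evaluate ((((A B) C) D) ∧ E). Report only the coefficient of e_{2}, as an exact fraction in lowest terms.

step 1: \frac{18}{5} + \frac{28}{15} e_{1} + 36 e_{2} + \frac{56}{3} e_{12}
step 2: -\frac{51}{5} - \frac{238}{45} e_{1} + \frac{96}{5} e_{2} + \frac{448}{45} e_{12}
step 3: -\frac{10924}{225} - \frac{4586}{75} e_{1} - \frac{5449}{225} e_{2} - \frac{4417}{150} e_{12}
step 4: -\frac{2731}{225} e_{1} - \frac{10924}{225} e_{2} - \frac{49583}{900} e_{12}
Answer: -\frac{10924}{225}


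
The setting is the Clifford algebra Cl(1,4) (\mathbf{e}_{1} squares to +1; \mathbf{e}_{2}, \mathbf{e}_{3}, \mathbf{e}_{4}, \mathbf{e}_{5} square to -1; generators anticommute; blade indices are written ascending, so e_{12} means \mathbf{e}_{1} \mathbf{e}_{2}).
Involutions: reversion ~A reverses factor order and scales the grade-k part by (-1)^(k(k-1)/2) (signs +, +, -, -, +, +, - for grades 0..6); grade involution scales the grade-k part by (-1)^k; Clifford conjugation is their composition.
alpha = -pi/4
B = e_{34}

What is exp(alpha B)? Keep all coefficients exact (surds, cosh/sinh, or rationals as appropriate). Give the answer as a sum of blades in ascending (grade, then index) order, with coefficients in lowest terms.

B^2 = (1)^2*(e_{34})^2 = 1*(-1) = -1 (a basis 2-blade squares to minus the product of its generators' squares).
B^2 = -1 — a negative square means the series sums to a rotation: l = 1, alpha*l = - \frac{\pi}{4}, so exp(alpha B) = cos(- \frac{\pi}{4}) + (sin(- \frac{\pi}{4})/1)*B = \frac{\sqrt{2}}{2} + (- \frac{\sqrt{2}}{2})*B.
Answer: \frac{\sqrt{2}}{2} - \frac{\sqrt{2}}{2} e_{34}


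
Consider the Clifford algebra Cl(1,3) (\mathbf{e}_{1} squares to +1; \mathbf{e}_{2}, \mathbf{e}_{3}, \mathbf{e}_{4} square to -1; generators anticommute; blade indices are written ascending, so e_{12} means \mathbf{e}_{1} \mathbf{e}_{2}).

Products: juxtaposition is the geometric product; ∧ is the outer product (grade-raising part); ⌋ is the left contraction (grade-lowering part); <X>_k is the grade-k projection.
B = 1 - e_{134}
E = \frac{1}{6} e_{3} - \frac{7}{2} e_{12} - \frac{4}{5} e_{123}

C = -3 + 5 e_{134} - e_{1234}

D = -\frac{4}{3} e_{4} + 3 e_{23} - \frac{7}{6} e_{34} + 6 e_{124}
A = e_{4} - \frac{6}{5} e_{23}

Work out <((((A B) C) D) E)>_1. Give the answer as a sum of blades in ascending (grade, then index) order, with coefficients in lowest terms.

step 1: e_{4} + e_{13} - \frac{6}{5} e_{23} - \frac{6}{5} e_{124}
step 2: \frac{6}{5} e_{3} + 2 e_{4} - 8 e_{13} - \frac{6}{5} e_{14} - \frac{12}{5} e_{23} + e_{24} - e_{123} + \frac{48}{5} e_{124}
step 3: -\frac{716}{15} - \frac{23}{5} e_{1} + \frac{182}{15} e_{2} - \frac{7}{3} e_{3} + \frac{7}{5} e_{4} - \frac{116}{5} e_{12} + \frac{7}{5} e_{13} - \frac{28}{3} e_{14} - \frac{7}{6} e_{23} - \frac{14}{5} e_{24} - \frac{53}{5} e_{34} - \frac{56}{5} e_{123} - \frac{7}{6} e_{124} - \frac{488}{15} e_{134} - \frac{194}{5} e_{234} + \frac{74}{15} e_{1234}
step 4: \frac{32683}{450} - \frac{1309}{30} e_{1} + \frac{15673}{900} e_{2} + \frac{11206}{225} e_{3} - \frac{163}{100} e_{4} + \frac{2506}{15} e_{12} - \frac{639}{100} e_{13} + \frac{7969}{225} e_{14} + \frac{361}{450} e_{23} + \frac{3917}{75} e_{24} - \frac{553}{30} e_{34} + \frac{6373}{150} e_{123} + \frac{1981}{450} e_{124} + \frac{30401}{225} e_{134} + \frac{1603}{15} e_{234} + \frac{34573}{900} e_{1234}
step 5: -\frac{1309}{30} e_{1} + \frac{15673}{900} e_{2} + \frac{11206}{225} e_{3} - \frac{163}{100} e_{4}
Answer: -\frac{1309}{30} e_{1} + \frac{15673}{900} e_{2} + \frac{11206}{225} e_{3} - \frac{163}{100} e_{4}


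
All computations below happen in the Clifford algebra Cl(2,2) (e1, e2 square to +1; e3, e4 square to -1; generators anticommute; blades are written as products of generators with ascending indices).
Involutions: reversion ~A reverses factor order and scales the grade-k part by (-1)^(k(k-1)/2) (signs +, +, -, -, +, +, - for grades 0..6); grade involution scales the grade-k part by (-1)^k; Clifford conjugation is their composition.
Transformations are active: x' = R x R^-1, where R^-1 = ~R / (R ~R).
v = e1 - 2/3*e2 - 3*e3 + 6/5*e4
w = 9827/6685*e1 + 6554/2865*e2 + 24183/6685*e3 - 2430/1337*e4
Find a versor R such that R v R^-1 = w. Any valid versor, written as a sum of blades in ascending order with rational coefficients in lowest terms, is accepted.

A norm check does it: q(v) = q(w) = -2024/225, hence R = v + w = 16512/6685*e1 + 1548/955*e2 + 4128/6685*e3 - 4128/6685*e4 realises the map — parallel part kept, (v - w)/2 negated, v carried to w.
Answer: 16512/6685*e1 + 1548/955*e2 + 4128/6685*e3 - 4128/6685*e4


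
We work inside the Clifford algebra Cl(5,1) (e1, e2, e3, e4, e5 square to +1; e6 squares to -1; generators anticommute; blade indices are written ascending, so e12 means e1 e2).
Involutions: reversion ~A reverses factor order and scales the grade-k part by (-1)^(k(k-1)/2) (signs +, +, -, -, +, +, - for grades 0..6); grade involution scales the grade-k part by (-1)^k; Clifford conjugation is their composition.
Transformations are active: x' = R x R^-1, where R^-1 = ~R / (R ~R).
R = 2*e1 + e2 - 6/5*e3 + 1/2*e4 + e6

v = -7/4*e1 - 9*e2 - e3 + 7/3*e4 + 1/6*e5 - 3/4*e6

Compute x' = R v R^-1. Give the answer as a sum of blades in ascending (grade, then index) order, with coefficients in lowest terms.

~R = 2*e1 + e2 - 6/5*e3 + 1/2*e4 + e6, and R ~R = 569/100, so R^-1 = ~R / (569/100).
R v = -563/60 - 65/4*e12 - 41/10*e13 + 133/24*e14 + 1/3*e15 + 1/4*e16 - 59/5*e23 + 41/6*e24 + 1/6*e25 + 33/4*e26 - 23/10*e34 - 1/5*e35 + 19/10*e36 + 1/12*e45 - 65/24*e46 - 1/6*e56
Answer: -33091/6828*e1 + 9733/1707*e2 + 2821/569*e3 - 2266/569*e4 - 1/6*e5 - 17399/6828*e6


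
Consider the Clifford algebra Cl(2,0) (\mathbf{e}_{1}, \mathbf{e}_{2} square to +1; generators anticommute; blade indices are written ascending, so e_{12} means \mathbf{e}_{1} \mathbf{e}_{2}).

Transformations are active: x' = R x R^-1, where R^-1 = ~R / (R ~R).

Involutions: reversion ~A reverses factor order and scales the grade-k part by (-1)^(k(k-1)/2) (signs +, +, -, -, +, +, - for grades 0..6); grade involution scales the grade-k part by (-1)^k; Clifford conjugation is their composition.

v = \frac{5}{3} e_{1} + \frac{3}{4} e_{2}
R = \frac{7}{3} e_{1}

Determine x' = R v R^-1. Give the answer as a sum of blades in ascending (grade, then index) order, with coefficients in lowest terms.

~R = \frac{7}{3} e_{1}, and R ~R = \frac{49}{9}, so R^-1 = ~R / (\frac{49}{9}).
R v = \frac{35}{9} + \frac{7}{4} e_{12}
Answer: \frac{5}{3} e_{1} - \frac{3}{4} e_{2}


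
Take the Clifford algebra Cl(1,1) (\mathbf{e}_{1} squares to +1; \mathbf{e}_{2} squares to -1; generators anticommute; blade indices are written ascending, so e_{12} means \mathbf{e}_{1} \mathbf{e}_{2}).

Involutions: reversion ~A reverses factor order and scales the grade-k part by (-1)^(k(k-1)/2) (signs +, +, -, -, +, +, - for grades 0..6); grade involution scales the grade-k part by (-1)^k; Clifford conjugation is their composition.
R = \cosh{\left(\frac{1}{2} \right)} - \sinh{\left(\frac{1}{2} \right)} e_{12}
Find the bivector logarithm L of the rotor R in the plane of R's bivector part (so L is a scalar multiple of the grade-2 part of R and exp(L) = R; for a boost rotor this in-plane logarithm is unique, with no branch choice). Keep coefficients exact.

The scalar part of R is \cosh{\left(\frac{1}{2} \right)}, giving the rapidity magnitude (cosh is even); the bivector part supplies orientation, its quotient by sinh of the rapidity is the plane, and L = rapidity * plane — unique in that plane, since flipping both signs leaves L unchanged.
Concretely: cosh(rapidity) = \cosh{\left(\frac{1}{2} \right)} gives rapidity = ±\frac{1}{2}, and since rapidity/sinh(rapidity) is even the sign is immaterial: L = (rapidity/sinh(rapidity)) * <R>_2 = (\frac{1}{2 \sinh{\left(\frac{1}{2} \right)}}) * <R>_2.
Answer: - \frac{1}{2} e_{12}


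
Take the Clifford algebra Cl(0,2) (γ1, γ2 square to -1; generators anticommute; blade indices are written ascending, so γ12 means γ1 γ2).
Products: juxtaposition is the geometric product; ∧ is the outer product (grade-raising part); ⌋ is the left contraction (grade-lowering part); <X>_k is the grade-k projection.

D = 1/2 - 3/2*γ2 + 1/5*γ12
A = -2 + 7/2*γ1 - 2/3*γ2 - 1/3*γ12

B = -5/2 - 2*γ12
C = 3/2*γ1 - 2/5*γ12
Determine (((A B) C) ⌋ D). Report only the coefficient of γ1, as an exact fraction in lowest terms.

step 1: 13/3 - 89/12*γ1 + 26/3*γ2 + 29/6*γ12
step 2: 1567/120 + 91/30*γ1 + 257/60*γ2 - 221/15*γ12
step 3: 19081/1200 + 257/300*γ1 - 24233/1200*γ2 + 1567/600*γ12
Answer: 257/300


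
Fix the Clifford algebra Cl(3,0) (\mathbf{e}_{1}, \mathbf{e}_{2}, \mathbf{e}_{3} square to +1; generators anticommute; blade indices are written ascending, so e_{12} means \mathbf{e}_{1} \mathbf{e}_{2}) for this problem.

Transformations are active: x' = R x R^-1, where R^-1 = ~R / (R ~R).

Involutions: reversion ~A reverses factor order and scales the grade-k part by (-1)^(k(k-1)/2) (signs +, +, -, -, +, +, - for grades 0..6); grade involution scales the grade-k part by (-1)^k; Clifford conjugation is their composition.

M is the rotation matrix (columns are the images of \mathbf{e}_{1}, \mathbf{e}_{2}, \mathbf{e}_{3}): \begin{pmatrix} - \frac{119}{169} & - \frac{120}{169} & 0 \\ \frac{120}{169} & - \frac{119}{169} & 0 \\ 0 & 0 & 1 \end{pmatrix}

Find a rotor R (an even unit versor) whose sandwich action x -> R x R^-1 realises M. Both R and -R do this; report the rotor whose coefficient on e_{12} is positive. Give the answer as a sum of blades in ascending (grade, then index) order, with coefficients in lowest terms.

Method: write R = a + b12*e_{12} + b13*e_{13} + b23*e_{23} with a^2 + b12^2 + b13^2 + b23^2 = 1 (so R^-1 = ~R). Expanding the columns R e_j ~R gives tr M = 4a^2 - 1 and, from the antisymmetric part, M21 - M12 = -4a*b12, M13 - M31 = 4a*b13, M32 - M23 = -4a*b23.
Here tr M = -\frac{69}{169}, so a^2 = (1 + tr M)/4 = \frac{25}{169} and a = ±\frac{5}{13}. Taking a = \frac{5}{13}: M21 - M12 = \frac{240}{169}, M13 - M31 = 0, M32 - M23 = 0, giving b12 = -\frac{12}{13}, b13 = 0, b23 = 0, i.e. R = \frac{5}{13} - \frac{12}{13} e_{12}.
Its e_{12} coefficient is negative, so report the other preimage -R.
Answer: -\frac{5}{13} + \frac{12}{13} e_{12}. Recall the cover is two-to-one: with M of trace -\frac{69}{169}, both preimages act alike, and the stated e_{12} sign chooses the sheet.
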